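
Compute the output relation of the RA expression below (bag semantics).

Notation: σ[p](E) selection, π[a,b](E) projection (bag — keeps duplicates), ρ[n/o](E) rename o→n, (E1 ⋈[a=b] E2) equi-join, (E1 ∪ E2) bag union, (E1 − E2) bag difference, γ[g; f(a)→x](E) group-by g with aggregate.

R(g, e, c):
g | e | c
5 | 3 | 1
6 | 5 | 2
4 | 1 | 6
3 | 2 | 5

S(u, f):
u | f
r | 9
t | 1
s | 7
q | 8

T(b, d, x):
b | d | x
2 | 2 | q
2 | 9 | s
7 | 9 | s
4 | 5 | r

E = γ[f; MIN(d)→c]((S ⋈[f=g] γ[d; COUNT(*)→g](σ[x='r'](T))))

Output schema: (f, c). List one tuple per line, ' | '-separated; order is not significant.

Stepwise |·|:
  S → 4
  T → 4
  σ[x='r'](T) → 1
  γ[d; COUNT(*)→g](σ[x='r'](T)) → 1
  (S ⋈[f=g] γ[d; COUNT(*)→g](σ[x='r'](T))) → 1
  γ[f; MIN(d)→c]((S ⋈[f=g] γ[d; COUNT(*)→g](σ[x='r'](T)))) → 1

== RESULT ==
f | c
1 | 5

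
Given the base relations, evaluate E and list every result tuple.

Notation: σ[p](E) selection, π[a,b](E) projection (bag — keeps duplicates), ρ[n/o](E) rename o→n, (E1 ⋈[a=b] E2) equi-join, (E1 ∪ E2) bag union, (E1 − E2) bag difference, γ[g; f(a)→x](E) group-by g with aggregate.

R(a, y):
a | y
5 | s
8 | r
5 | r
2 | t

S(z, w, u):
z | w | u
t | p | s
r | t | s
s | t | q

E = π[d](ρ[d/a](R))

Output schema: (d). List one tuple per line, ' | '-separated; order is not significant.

Per-node cardinality:
  R → 4
  ρ[d/a](R) → 4
  π[d](ρ[d/a](R)) → 4

== RESULT ==
d
2
5
5
8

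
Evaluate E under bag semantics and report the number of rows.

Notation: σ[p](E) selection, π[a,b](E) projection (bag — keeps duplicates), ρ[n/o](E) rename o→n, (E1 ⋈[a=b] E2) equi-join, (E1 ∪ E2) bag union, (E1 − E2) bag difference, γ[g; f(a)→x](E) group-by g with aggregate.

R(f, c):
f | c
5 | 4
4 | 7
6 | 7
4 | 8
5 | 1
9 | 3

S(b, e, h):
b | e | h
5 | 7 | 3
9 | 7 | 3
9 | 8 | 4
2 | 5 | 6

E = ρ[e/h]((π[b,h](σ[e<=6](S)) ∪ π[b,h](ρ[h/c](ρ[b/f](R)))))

Per-node cardinality:
  S → 4
  σ[e<=6](S) → 1
  π[b,h](σ[e<=6](S)) → 1
  R → 6
  ρ[b/f](R) → 6
  ρ[h/c](ρ[b/f](R)) → 6
  π[b,h](ρ[h/c](ρ[b/f](R))) → 6
  (π[b,h](σ[e<=6](S)) ∪ π[b,h](ρ[h/c](ρ[b/f](R)))) → 7
  ρ[e/h]((π[b,h](σ[e<=6](S)) ∪ π[b,h](ρ[h/c](ρ[b/f](R))))) → 7

|E| = 7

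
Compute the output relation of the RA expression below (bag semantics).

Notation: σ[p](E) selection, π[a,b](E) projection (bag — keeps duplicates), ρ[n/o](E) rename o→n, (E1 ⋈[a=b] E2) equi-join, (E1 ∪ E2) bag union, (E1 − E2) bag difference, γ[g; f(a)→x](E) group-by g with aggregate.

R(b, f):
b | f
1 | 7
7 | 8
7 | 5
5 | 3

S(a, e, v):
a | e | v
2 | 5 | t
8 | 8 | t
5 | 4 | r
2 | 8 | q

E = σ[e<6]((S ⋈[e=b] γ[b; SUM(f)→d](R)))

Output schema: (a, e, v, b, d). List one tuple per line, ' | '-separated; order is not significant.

Stepwise |·|:
  S → 4
  R → 4
  γ[b; SUM(f)→d](R) → 3
  (S ⋈[e=b] γ[b; SUM(f)→d](R)) → 1
  σ[e<6]((S ⋈[e=b] γ[b; SUM(f)→d](R))) → 1

== RESULT ==
a | e | v | b | d
2 | 5 | t | 5 | 3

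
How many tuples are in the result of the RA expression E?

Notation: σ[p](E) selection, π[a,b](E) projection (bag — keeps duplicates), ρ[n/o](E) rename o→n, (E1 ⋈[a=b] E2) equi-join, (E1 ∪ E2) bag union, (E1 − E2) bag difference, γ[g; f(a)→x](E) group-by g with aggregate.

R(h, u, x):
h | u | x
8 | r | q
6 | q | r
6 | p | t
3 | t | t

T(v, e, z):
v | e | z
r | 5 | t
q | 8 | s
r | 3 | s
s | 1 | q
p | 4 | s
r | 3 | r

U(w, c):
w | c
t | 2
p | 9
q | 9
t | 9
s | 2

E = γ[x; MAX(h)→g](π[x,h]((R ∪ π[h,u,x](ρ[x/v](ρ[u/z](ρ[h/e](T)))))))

Subexpression sizes:
  R → 4
  T → 6
  ρ[h/e](T) → 6
  ρ[u/z](ρ[h/e](T)) → 6
  ρ[x/v](ρ[u/z](ρ[h/e](T))) → 6
  π[h,u,x](ρ[x/v](ρ[u/z](ρ[h/e](T)))) → 6
  (R ∪ π[h,u,x](ρ[x/v](ρ[u/z](ρ[h/e](T))))) → 10
  π[x,h]((R ∪ π[h,u,x](ρ[x/v](ρ[u/z](ρ[h/e](T)))))) → 10
  γ[x; MAX(h)→g](π[x,h]((R ∪ π[h,u,x](ρ[x/v](ρ[u/z](ρ[h/e](T))))))) → 5

|E| = 5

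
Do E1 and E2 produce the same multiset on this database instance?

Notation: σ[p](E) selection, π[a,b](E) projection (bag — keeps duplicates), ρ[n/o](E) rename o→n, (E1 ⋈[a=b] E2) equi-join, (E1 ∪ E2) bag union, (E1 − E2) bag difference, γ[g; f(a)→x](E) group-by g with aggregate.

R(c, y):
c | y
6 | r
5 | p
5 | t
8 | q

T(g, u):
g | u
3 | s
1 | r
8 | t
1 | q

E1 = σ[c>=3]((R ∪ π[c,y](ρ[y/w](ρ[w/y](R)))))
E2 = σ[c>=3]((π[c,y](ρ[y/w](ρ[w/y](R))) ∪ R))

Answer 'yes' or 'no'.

E1 stepwise |·|:
  R → 4
  R → 4
  ρ[w/y](R) → 4
  ρ[y/w](ρ[w/y](R)) → 4
  π[c,y](ρ[y/w](ρ[w/y](R))) → 4
  (R ∪ π[c,y](ρ[y/w](ρ[w/y](R)))) → 8
  σ[c>=3]((R ∪ π[c,y](ρ[y/w](ρ[w/y](R))))) → 8
E2 stepwise |·|:
  R → 4
  ρ[w/y](R) → 4
  ρ[y/w](ρ[w/y](R)) → 4
  π[c,y](ρ[y/w](ρ[w/y](R))) → 4
  R → 4
  (π[c,y](ρ[y/w](ρ[w/y](R))) ∪ R) → 8
  σ[c>=3]((π[c,y](ρ[y/w](ρ[w/y](R))) ∪ R)) → 8

E1 and E2 produce the same multiset:
c | y
5 | p
5 | p
5 | t
5 | t
6 | r
6 | r
8 | q
8 | q

yes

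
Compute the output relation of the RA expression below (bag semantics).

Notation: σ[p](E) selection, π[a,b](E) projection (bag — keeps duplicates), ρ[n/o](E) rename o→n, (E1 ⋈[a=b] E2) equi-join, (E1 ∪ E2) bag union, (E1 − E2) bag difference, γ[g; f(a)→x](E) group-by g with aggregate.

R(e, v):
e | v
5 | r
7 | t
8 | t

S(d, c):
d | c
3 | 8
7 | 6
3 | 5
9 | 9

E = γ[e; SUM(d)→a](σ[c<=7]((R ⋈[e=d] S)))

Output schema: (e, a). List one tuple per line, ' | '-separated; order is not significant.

Subexpression sizes:
  R → 3
  S → 4
  (R ⋈[e=d] S) → 1
  σ[c<=7]((R ⋈[e=d] S)) → 1
  γ[e; SUM(d)→a](σ[c<=7]((R ⋈[e=d] S))) → 1

== RESULT ==
e | a
7 | 7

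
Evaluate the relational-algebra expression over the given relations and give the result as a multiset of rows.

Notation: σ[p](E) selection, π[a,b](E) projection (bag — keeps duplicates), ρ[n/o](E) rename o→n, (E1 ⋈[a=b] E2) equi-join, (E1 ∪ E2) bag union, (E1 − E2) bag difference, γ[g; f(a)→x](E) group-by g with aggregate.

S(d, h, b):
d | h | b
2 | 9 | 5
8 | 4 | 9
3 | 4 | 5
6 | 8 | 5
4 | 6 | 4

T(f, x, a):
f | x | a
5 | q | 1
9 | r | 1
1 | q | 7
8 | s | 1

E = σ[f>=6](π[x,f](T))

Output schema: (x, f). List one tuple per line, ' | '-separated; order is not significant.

Row counts bottom-up:
  T → 4
  π[x,f](T) → 4
  σ[f>=6](π[x,f](T)) → 2

== RESULT ==
x | f
r | 9
s | 8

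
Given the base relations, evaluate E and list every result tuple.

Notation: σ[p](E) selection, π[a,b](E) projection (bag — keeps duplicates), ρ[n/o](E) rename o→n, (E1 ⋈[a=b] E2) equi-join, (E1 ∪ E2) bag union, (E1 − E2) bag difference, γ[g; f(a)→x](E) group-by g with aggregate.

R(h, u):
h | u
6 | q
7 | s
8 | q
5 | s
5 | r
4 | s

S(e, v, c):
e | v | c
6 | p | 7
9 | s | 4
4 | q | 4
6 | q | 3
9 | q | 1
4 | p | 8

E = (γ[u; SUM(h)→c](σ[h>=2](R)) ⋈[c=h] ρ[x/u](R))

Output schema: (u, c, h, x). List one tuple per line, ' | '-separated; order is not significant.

Row counts bottom-up:
  R → 6
  σ[h>=2](R) → 6
  γ[u; SUM(h)→c](σ[h>=2](R)) → 3
  R → 6
  ρ[x/u](R) → 6
  (γ[u; SUM(h)→c](σ[h>=2](R)) ⋈[c=h] ρ[x/u](R)) → 2

== RESULT ==
u | c | h | x
r | 5 | 5 | r
r | 5 | 5 | s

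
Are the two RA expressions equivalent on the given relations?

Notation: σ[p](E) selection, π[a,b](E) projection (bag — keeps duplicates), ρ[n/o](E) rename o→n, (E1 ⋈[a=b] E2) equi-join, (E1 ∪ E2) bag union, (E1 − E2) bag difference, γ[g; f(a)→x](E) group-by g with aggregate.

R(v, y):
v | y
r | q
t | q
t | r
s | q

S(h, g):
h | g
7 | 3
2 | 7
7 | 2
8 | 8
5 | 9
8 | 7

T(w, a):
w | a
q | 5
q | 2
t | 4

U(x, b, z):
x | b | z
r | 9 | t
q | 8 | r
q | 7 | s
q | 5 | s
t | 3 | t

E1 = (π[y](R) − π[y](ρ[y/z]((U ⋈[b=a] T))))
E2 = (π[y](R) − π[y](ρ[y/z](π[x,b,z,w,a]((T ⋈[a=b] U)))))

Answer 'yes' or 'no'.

E1 stepwise |·|:
  R → 4
  π[y](R) → 4
  U → 5
  T → 3
  (U ⋈[b=a] T) → 1
  ρ[y/z]((U ⋈[b=a] T)) → 1
  π[y](ρ[y/z]((U ⋈[b=a] T))) → 1
  (π[y](R) − π[y](ρ[y/z]((U ⋈[b=a] T)))) → 4
E2 stepwise |·|:
  R → 4
  π[y](R) → 4
  T → 3
  U → 5
  (T ⋈[a=b] U) → 1
  π[x,b,z,w,a]((T ⋈[a=b] U)) → 1
  ρ[y/z](π[x,b,z,w,a]((T ⋈[a=b] U))) → 1
  π[y](ρ[y/z](π[x,b,z,w,a]((T ⋈[a=b] U)))) → 1
  (π[y](R) − π[y](ρ[y/z](π[x,b,z,w,a]((T ⋈[a=b] U))))) → 4

E1 and E2 produce the same multiset:
y
q
q
q
r

yes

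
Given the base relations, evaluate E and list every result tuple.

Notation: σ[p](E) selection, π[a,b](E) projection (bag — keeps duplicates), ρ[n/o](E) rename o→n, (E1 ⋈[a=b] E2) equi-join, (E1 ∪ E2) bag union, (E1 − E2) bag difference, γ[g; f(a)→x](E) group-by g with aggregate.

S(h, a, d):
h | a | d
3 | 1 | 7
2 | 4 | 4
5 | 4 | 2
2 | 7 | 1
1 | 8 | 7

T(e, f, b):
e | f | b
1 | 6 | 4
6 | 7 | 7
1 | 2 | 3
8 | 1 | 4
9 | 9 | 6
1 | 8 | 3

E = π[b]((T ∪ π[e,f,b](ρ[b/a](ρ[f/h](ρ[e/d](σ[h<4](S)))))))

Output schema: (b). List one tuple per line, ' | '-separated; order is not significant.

Stepwise |·|:
  T → 6
  S → 5
  σ[h<4](S) → 4
  ρ[e/d](σ[h<4](S)) → 4
  ρ[f/h](ρ[e/d](σ[h<4](S))) → 4
  ρ[b/a](ρ[f/h](ρ[e/d](σ[h<4](S)))) → 4
  π[e,f,b](ρ[b/a](ρ[f/h](ρ[e/d](σ[h<4](S))))) → 4
  (T ∪ π[e,f,b](ρ[b/a](ρ[f/h](ρ[e/d](σ[h<4](S)))))) → 10
  π[b]((T ∪ π[e,f,b](ρ[b/a](ρ[f/h](ρ[e/d](σ[h<4](S))))))) → 10

== RESULT ==
b
1
3
3
4
4
4
6
7
7
8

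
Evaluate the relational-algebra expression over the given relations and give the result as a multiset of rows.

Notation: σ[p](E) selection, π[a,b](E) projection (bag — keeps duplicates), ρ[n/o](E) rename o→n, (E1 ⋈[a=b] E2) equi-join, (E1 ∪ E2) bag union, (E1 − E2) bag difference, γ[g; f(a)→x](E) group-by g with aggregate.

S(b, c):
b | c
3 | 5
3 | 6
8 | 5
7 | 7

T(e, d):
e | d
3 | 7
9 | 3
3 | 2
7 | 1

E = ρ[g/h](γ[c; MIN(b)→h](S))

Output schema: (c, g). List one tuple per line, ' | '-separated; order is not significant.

Stepwise |·|:
  S → 4
  γ[c; MIN(b)→h](S) → 3
  ρ[g/h](γ[c; MIN(b)→h](S)) → 3

== RESULT ==
c | g
5 | 3
6 | 3
7 | 7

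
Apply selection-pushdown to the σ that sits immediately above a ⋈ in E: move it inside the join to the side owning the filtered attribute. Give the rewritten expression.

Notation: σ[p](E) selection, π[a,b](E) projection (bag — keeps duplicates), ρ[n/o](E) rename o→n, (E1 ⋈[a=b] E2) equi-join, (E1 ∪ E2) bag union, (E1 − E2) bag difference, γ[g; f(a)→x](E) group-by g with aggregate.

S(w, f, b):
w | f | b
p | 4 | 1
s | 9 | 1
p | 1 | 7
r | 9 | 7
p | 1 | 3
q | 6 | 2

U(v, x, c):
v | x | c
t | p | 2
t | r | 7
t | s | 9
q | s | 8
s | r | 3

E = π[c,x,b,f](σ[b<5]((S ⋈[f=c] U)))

σ filters on b, owned by the left side.
E' = π[c,x,b,f]((σ[b<5](S) ⋈[f=c] U))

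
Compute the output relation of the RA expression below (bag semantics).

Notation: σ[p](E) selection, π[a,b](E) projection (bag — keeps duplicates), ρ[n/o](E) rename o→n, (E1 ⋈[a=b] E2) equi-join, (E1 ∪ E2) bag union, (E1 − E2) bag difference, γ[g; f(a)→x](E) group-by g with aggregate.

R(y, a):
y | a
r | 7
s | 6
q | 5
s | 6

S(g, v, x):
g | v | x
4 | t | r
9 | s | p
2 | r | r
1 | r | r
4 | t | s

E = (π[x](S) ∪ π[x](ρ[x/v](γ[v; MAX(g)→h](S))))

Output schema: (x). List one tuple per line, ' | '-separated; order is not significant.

Stepwise |·|:
  S → 5
  π[x](S) → 5
  S → 5
  γ[v; MAX(g)→h](S) → 3
  ρ[x/v](γ[v; MAX(g)→h](S)) → 3
  π[x](ρ[x/v](γ[v; MAX(g)→h](S))) → 3
  (π[x](S) ∪ π[x](ρ[x/v](γ[v; MAX(g)→h](S)))) → 8

== RESULT ==
x
p
r
r
r
r
s
s
t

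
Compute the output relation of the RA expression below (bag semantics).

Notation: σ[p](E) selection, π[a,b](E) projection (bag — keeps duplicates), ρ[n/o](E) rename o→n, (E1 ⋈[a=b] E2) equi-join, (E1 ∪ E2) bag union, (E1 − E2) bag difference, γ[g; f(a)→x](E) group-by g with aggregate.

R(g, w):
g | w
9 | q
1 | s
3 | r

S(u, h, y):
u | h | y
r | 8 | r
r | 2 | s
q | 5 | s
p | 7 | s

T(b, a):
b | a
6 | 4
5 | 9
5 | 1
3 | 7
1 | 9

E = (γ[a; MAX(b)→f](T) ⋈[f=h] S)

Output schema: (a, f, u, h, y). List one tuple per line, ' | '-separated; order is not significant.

Stepwise |·|:
  T → 5
  γ[a; MAX(b)→f](T) → 4
  S → 4
  (γ[a; MAX(b)→f](T) ⋈[f=h] S) → 2

== RESULT ==
a | f | u | h | y
1 | 5 | q | 5 | s
9 | 5 | q | 5 | s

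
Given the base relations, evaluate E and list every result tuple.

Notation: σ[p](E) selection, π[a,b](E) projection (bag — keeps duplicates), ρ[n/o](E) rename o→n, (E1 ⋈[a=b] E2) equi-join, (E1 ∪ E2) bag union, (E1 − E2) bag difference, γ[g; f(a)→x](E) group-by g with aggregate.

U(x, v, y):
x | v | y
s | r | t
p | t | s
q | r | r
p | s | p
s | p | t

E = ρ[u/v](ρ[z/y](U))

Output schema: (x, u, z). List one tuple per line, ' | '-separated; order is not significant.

Stepwise |·|:
  U → 5
  ρ[z/y](U) → 5
  ρ[u/v](ρ[z/y](U)) → 5

== RESULT ==
x | u | z
p | s | p
p | t | s
q | r | r
s | p | t
s | r | t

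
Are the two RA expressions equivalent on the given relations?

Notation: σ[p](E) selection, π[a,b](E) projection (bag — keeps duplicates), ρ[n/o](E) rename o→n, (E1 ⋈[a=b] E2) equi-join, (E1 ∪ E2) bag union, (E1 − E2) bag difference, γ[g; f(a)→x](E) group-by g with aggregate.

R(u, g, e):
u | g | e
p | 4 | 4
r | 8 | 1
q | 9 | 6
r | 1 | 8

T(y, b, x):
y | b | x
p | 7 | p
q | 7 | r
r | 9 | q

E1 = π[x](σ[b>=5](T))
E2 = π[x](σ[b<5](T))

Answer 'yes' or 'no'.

E1 per-node cardinality:
  T → 3
  σ[b>=5](T) → 3
  π[x](σ[b>=5](T)) → 3
E2 per-node cardinality:
  T → 3
  σ[b<5](T) → 0
  π[x](σ[b<5](T)) → 0

E1 result:
x
p
q
r
E2 result:
x
(0 rows)
Witness: ('p',) appears 1× in E1 but 0× in E2.

no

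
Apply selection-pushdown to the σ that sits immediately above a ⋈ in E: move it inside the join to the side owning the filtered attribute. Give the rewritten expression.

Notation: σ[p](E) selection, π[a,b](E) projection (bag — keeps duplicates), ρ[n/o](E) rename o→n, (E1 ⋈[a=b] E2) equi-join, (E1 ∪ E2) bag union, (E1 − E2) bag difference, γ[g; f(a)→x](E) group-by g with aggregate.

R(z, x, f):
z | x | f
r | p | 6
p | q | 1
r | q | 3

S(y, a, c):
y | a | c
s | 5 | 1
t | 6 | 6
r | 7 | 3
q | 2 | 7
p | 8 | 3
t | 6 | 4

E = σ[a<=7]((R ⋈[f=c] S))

σ filters on a, owned by the right side.
E' = (R ⋈[f=c] σ[a<=7](S))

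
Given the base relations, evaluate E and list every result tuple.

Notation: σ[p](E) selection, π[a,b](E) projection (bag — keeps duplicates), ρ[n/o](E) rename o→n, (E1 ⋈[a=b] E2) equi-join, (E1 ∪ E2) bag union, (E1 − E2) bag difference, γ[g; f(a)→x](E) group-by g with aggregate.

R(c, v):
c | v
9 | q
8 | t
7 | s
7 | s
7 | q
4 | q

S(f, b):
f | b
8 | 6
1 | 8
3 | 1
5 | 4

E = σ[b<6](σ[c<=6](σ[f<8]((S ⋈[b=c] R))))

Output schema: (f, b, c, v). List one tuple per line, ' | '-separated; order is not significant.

Row counts bottom-up:
  S → 4
  R → 6
  (S ⋈[b=c] R) → 2
  σ[f<8]((S ⋈[b=c] R)) → 2
  σ[c<=6](σ[f<8]((S ⋈[b=c] R))) → 1
  σ[b<6](σ[c<=6](σ[f<8]((S ⋈[b=c] R)))) → 1

== RESULT ==
f | b | c | v
5 | 4 | 4 | q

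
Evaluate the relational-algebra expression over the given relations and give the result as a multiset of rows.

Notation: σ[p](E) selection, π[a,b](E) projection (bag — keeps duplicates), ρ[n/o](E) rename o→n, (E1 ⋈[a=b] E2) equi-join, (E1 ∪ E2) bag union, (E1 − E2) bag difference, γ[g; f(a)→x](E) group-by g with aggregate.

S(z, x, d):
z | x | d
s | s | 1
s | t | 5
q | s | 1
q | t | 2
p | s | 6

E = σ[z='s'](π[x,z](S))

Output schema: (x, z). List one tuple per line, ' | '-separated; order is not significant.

Stepwise |·|:
  S → 5
  π[x,z](S) → 5
  σ[z='s'](π[x,z](S)) → 2

== RESULT ==
x | z
s | s
t | s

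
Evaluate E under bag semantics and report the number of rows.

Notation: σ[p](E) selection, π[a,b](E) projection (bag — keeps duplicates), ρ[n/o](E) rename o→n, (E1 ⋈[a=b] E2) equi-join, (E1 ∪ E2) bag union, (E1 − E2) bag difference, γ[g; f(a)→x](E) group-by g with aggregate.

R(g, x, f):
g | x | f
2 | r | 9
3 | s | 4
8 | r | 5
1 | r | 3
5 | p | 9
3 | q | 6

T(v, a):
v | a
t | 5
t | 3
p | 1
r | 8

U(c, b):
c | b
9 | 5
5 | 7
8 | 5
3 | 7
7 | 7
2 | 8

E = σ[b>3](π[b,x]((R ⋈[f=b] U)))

Per-node cardinality:
  R → 6
  U → 6
  (R ⋈[f=b] U) → 2
  π[b,x]((R ⋈[f=b] U)) → 2
  σ[b>3](π[b,x]((R ⋈[f=b] U))) → 2

|E| = 2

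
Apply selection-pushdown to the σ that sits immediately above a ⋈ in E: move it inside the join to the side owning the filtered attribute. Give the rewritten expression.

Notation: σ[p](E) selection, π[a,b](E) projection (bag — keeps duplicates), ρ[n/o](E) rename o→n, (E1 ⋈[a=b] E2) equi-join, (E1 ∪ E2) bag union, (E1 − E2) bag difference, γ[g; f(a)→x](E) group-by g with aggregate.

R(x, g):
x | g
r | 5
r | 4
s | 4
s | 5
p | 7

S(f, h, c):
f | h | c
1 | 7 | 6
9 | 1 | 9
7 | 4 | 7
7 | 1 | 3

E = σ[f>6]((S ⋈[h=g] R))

σ filters on f, owned by the left side.
E' = (σ[f>6](S) ⋈[h=g] R)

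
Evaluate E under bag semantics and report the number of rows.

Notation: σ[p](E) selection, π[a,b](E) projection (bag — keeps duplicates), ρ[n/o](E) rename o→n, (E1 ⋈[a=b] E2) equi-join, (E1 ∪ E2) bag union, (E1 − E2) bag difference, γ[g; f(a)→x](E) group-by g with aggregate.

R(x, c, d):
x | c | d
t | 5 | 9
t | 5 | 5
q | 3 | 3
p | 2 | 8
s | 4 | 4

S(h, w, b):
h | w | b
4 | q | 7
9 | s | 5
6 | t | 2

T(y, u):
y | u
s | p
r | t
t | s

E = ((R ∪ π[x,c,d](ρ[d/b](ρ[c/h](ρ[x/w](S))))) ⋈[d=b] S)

Stepwise |·|:
  R → 5
  S → 3
  ρ[x/w](S) → 3
  ρ[c/h](ρ[x/w](S)) → 3
  ρ[d/b](ρ[c/h](ρ[x/w](S))) → 3
  π[x,c,d](ρ[d/b](ρ[c/h](ρ[x/w](S)))) → 3
  (R ∪ π[x,c,d](ρ[d/b](ρ[c/h](ρ[x/w](S))))) → 8
  S → 3
  ((R ∪ π[x,c,d](ρ[d/b](ρ[c/h](ρ[x/w](S))))) ⋈[d=b] S) → 4

|E| = 4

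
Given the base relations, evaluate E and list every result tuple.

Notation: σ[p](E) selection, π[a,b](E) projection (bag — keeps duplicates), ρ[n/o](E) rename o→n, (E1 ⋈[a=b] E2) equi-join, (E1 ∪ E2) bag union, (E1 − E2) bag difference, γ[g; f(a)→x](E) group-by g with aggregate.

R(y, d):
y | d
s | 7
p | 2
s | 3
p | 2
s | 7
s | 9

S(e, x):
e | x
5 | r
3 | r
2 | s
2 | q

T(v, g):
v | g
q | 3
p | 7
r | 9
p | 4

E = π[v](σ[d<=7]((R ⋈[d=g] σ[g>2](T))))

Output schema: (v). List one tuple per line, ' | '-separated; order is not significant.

Row counts bottom-up:
  R → 6
  T → 4
  σ[g>2](T) → 4
  (R ⋈[d=g] σ[g>2](T)) → 4
  σ[d<=7]((R ⋈[d=g] σ[g>2](T))) → 3
  π[v](σ[d<=7]((R ⋈[d=g] σ[g>2](T)))) → 3

== RESULT ==
v
p
p
q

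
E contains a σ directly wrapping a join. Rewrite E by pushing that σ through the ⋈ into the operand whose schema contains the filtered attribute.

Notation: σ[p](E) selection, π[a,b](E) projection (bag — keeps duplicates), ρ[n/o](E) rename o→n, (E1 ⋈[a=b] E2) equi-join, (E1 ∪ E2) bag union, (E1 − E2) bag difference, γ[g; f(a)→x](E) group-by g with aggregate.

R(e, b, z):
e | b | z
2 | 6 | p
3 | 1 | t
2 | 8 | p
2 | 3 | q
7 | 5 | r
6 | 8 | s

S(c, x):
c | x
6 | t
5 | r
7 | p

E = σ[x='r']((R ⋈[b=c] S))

σ filters on x, owned by the right side.
E' = (R ⋈[b=c] σ[x='r'](S))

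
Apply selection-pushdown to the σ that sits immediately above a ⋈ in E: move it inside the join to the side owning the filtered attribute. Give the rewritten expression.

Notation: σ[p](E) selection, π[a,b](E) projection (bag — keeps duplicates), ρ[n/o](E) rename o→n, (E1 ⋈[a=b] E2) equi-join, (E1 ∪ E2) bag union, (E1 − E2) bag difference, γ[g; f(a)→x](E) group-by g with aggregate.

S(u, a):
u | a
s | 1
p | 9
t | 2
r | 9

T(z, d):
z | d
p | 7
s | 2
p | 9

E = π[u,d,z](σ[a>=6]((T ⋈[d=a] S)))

σ filters on a, owned by the right side.
E' = π[u,d,z]((T ⋈[d=a] σ[a>=6](S)))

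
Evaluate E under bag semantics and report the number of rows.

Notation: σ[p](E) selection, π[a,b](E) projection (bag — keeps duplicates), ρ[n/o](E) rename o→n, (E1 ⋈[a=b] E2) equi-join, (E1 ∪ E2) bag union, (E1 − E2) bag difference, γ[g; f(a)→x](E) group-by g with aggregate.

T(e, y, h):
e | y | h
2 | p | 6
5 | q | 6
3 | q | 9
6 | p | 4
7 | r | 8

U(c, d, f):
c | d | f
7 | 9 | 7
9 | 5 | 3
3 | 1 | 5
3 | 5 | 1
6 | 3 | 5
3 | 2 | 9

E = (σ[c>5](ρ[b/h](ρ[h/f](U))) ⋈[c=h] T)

Row counts bottom-up:
  U → 6
  ρ[h/f](U) → 6
  ρ[b/h](ρ[h/f](U)) → 6
  σ[c>5](ρ[b/h](ρ[h/f](U))) → 3
  T → 5
  (σ[c>5](ρ[b/h](ρ[h/f](U))) ⋈[c=h] T) → 3

|E| = 3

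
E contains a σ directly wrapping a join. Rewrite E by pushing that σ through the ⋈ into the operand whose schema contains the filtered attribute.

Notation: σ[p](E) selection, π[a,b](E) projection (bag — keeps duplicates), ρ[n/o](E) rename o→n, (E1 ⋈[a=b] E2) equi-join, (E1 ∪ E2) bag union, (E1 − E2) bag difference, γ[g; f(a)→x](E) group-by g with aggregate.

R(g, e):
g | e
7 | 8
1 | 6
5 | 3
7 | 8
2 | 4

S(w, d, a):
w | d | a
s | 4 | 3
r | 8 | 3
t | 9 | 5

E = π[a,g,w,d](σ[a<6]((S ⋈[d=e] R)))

σ filters on a, owned by the left side.
E' = π[a,g,w,d]((σ[a<6](S) ⋈[d=e] R))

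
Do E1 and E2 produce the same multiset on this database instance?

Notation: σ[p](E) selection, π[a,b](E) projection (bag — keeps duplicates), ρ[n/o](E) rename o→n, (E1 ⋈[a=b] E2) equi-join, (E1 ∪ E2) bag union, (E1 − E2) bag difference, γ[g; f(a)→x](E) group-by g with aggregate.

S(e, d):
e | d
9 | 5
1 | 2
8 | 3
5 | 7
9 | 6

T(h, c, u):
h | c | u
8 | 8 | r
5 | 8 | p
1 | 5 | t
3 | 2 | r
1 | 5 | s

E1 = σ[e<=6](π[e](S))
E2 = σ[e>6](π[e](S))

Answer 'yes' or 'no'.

E1 per-node cardinality:
  S → 5
  π[e](S) → 5
  σ[e<=6](π[e](S)) → 2
E2 per-node cardinality:
  S → 5
  π[e](S) → 5
  σ[e>6](π[e](S)) → 3

E1 result:
e
1
5
E2 result:
e
8
9
9
Witness: (1,) appears 1× in E1 but 0× in E2.

no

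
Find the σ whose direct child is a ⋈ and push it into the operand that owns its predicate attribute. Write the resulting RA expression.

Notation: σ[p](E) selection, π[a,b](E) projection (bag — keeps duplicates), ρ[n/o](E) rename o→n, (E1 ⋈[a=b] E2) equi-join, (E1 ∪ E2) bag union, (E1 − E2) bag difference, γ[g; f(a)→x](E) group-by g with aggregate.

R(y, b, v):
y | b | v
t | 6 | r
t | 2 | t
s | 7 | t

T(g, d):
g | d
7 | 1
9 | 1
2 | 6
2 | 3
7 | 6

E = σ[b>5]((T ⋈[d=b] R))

σ filters on b, owned by the right side.
E' = (T ⋈[d=b] σ[b>5](R))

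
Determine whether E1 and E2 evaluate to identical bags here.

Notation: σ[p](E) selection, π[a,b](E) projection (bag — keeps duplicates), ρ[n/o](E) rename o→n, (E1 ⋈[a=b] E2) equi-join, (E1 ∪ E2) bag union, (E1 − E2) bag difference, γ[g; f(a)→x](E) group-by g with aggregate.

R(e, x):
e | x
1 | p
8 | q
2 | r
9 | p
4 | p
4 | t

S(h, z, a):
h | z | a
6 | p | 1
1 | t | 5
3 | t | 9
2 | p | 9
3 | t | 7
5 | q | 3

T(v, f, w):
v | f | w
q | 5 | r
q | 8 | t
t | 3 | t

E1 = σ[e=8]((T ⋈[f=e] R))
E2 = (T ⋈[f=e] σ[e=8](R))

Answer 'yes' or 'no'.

E1 per-node cardinality:
  T → 3
  R → 6
  (T ⋈[f=e] R) → 1
  σ[e=8]((T ⋈[f=e] R)) → 1
E2 per-node cardinality:
  T → 3
  R → 6
  σ[e=8](R) → 1
  (T ⋈[f=e] σ[e=8](R)) → 1

E1 and E2 produce the same multiset:
v | f | w | e | x
q | 8 | t | 8 | q

yes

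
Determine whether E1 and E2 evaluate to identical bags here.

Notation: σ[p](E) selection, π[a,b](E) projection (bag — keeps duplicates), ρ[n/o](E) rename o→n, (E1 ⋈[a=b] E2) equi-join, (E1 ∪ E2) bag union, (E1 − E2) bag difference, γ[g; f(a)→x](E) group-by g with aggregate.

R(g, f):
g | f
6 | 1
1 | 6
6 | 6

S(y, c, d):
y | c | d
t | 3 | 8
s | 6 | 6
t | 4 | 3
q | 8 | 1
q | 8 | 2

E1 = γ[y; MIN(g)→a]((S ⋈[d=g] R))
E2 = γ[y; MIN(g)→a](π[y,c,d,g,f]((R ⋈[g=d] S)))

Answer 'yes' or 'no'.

E1 row counts bottom-up:
  S → 5
  R → 3
  (S ⋈[d=g] R) → 3
  γ[y; MIN(g)→a]((S ⋈[d=g] R)) → 2
E2 row counts bottom-up:
  R → 3
  S → 5
  (R ⋈[g=d] S) → 3
  π[y,c,d,g,f]((R ⋈[g=d] S)) → 3
  γ[y; MIN(g)→a](π[y,c,d,g,f]((R ⋈[g=d] S))) → 2

E1 and E2 produce the same multiset:
y | a
q | 1
s | 6

yes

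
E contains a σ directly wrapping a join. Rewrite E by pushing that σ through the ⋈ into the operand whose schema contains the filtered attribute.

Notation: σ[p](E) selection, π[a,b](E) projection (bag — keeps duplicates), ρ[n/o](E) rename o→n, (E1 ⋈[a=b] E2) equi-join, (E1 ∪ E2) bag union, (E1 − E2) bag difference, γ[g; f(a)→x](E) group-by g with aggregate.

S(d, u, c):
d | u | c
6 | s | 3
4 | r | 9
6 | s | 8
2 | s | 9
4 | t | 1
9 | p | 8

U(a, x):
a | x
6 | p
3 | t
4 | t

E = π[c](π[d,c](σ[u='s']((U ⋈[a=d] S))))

σ filters on u, owned by the right side.
E' = π[c](π[d,c]((U ⋈[a=d] σ[u='s'](S))))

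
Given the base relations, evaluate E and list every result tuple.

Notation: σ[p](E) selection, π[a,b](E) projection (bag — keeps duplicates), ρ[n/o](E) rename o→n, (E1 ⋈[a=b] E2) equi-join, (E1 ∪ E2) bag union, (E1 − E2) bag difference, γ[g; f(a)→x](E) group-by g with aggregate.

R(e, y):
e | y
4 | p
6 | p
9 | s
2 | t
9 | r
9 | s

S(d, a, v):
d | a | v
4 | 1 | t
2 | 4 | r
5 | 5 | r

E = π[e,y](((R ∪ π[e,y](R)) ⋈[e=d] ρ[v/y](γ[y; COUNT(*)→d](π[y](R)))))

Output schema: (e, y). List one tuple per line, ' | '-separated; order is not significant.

Per-node cardinality:
  R → 6
  R → 6
  π[e,y](R) → 6
  (R ∪ π[e,y](R)) → 12
  R → 6
  π[y](R) → 6
  γ[y; COUNT(*)→d](π[y](R)) → 4
  ρ[v/y](γ[y; COUNT(*)→d](π[y](R))) → 4
  ((R ∪ π[e,y](R)) ⋈[e=d] ρ[v/y](γ[y; COUNT(*)→d](π[y](R)))) → 4
  π[e,y](((R ∪ π[e,y](R)) ⋈[e=d] ρ[v/y](γ[y; COUNT(*)→d](π[y](R))))) → 4

== RESULT ==
e | y
2 | t
2 | t
2 | t
2 | t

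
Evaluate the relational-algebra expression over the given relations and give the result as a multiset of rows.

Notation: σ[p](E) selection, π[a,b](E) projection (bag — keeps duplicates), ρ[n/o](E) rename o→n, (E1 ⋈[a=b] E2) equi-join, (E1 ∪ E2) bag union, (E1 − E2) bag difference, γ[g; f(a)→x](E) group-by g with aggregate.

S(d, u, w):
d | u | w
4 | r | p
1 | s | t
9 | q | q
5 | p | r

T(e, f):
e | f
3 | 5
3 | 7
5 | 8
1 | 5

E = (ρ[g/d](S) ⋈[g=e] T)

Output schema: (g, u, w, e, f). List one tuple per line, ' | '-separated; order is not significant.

Subexpression sizes:
  S → 4
  ρ[g/d](S) → 4
  T → 4
  (ρ[g/d](S) ⋈[g=e] T) → 2

== RESULT ==
g | u | w | e | f
1 | s | t | 1 | 5
5 | p | r | 5 | 8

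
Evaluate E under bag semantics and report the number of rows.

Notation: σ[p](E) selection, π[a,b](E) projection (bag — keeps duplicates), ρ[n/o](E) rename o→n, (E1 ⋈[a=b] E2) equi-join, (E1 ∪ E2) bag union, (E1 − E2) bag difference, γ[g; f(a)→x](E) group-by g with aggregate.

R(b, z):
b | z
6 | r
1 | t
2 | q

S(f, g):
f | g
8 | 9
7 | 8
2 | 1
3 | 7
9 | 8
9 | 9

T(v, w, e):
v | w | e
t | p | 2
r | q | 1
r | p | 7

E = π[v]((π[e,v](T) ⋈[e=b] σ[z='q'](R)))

Per-node cardinality:
  T → 3
  π[e,v](T) → 3
  R → 3
  σ[z='q'](R) → 1
  (π[e,v](T) ⋈[e=b] σ[z='q'](R)) → 1
  π[v]((π[e,v](T) ⋈[e=b] σ[z='q'](R))) → 1

|E| = 1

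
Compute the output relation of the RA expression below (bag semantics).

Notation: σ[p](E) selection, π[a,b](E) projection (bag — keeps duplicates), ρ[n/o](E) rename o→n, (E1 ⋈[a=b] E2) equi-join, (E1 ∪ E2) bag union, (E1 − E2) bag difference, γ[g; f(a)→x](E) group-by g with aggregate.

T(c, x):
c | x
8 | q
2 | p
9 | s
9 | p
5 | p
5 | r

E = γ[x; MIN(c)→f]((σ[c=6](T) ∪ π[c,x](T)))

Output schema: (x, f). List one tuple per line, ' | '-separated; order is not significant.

Per-node cardinality:
  T → 6
  σ[c=6](T) → 0
  T → 6
  π[c,x](T) → 6
  (σ[c=6](T) ∪ π[c,x](T)) → 6
  γ[x; MIN(c)→f]((σ[c=6](T) ∪ π[c,x](T))) → 4

== RESULT ==
x | f
p | 2
q | 8
r | 5
s | 9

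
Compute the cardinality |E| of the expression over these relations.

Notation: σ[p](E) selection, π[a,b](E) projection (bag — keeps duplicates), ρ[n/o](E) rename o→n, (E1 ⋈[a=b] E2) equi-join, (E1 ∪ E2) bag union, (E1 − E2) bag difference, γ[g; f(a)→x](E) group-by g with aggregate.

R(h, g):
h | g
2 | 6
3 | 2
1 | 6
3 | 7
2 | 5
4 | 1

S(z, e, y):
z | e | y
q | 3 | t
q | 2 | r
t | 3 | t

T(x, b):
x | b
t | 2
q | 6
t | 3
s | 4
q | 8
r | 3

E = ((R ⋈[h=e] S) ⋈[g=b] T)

Row counts bottom-up:
  R → 6
  S → 3
  (R ⋈[h=e] S) → 6
  T → 6
  ((R ⋈[h=e] S) ⋈[g=b] T) → 3

|E| = 3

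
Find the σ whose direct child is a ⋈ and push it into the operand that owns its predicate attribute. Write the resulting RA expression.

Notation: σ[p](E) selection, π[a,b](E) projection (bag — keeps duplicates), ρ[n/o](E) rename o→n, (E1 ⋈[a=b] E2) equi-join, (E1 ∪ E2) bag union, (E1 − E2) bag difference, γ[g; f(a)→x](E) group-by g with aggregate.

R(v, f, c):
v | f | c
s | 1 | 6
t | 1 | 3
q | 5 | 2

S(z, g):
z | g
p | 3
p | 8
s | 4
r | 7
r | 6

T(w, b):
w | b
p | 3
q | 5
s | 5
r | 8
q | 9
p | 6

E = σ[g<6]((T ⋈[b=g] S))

σ filters on g, owned by the right side.
E' = (T ⋈[b=g] σ[g<6](S))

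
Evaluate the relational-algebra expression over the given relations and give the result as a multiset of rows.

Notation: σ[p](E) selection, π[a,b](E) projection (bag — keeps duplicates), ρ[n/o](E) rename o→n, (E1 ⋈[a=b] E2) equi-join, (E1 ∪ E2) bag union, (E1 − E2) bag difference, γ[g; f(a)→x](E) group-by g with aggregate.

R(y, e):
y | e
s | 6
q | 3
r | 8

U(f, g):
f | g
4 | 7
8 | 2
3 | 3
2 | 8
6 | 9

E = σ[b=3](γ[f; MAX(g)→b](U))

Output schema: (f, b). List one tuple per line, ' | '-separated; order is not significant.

Stepwise |·|:
  U → 5
  γ[f; MAX(g)→b](U) → 5
  σ[b=3](γ[f; MAX(g)→b](U)) → 1

== RESULT ==
f | b
3 | 3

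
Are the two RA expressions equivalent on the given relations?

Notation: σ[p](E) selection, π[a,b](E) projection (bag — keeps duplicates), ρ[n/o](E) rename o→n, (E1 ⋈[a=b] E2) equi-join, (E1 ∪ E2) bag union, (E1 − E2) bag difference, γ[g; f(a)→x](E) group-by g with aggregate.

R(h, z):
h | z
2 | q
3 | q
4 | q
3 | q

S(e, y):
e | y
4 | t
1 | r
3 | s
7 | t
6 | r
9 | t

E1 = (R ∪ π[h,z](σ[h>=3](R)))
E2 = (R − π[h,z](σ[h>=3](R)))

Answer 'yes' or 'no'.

E1 stepwise |·|:
  R → 4
  R → 4
  σ[h>=3](R) → 3
  π[h,z](σ[h>=3](R)) → 3
  (R ∪ π[h,z](σ[h>=3](R))) → 7
E2 stepwise |·|:
  R → 4
  R → 4
  σ[h>=3](R) → 3
  π[h,z](σ[h>=3](R)) → 3
  (R − π[h,z](σ[h>=3](R))) → 1

E1 result:
h | z
2 | q
3 | q
3 | q
3 | q
3 | q
4 | q
4 | q
E2 result:
h | z
2 | q
Witness: (3, 'q') appears 4× in E1 but 0× in E2.

no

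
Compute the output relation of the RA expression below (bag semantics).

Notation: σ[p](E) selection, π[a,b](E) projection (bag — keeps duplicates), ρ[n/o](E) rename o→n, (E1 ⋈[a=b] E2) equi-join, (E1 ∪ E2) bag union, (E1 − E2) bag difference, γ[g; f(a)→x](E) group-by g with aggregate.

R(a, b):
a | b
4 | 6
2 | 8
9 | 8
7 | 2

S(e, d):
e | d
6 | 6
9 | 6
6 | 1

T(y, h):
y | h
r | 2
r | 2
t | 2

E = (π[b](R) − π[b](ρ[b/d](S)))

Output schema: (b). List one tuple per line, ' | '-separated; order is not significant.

Row counts bottom-up:
  R → 4
  π[b](R) → 4
  S → 3
  ρ[b/d](S) → 3
  π[b](ρ[b/d](S)) → 3
  (π[b](R) − π[b](ρ[b/d](S))) → 3

== RESULT ==
b
2
8
8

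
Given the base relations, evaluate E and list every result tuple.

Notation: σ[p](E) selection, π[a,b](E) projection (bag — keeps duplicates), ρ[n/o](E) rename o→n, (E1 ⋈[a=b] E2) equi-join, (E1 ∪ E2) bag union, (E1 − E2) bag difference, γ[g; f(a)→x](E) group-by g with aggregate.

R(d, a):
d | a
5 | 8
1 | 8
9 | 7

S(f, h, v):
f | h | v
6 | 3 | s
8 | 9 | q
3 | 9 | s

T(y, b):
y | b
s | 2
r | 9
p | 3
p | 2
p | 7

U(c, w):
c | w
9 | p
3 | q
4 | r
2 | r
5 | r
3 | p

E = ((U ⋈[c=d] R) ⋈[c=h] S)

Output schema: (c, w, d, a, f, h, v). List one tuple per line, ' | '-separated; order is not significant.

Row counts bottom-up:
  U → 6
  R → 3
  (U ⋈[c=d] R) → 2
  S → 3
  ((U ⋈[c=d] R) ⋈[c=h] S) → 2

== RESULT ==
c | w | d | a | f | h | v
9 | p | 9 | 7 | 3 | 9 | s
9 | p | 9 | 7 | 8 | 9 | q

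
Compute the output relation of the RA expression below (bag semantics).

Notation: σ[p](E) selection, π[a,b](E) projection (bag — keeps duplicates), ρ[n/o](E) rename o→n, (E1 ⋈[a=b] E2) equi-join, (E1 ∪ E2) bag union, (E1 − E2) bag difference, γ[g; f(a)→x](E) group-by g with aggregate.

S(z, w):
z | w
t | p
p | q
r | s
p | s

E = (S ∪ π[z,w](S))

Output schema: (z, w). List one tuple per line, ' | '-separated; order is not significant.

Per-node cardinality:
  S → 4
  S → 4
  π[z,w](S) → 4
  (S ∪ π[z,w](S)) → 8

== RESULT ==
z | w
p | q
p | q
p | s
p | s
r | s
r | s
t | p
t | p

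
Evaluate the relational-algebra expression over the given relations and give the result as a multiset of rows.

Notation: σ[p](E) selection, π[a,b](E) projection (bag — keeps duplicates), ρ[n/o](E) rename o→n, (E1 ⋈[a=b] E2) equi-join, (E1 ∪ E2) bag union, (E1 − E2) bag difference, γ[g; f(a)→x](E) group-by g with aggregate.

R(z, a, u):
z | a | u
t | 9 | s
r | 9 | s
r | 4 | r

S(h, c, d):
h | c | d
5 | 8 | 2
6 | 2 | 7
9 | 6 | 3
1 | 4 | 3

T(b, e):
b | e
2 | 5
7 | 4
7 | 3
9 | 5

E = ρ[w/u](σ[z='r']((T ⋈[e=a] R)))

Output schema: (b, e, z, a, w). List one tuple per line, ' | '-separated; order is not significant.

Subexpression sizes:
  T → 4
  R → 3
  (T ⋈[e=a] R) → 1
  σ[z='r']((T ⋈[e=a] R)) → 1
  ρ[w/u](σ[z='r']((T ⋈[e=a] R))) → 1

== RESULT ==
b | e | z | a | w
7 | 4 | r | 4 | r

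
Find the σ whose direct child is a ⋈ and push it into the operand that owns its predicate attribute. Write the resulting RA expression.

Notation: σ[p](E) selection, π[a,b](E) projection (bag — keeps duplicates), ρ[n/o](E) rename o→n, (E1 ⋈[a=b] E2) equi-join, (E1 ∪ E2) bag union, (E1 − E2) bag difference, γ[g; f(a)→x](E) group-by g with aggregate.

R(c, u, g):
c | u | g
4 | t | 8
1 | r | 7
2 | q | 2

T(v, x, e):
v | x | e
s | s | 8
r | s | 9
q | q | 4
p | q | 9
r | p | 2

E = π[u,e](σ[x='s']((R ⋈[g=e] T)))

σ filters on x, owned by the right side.
E' = π[u,e]((R ⋈[g=e] σ[x='s'](T)))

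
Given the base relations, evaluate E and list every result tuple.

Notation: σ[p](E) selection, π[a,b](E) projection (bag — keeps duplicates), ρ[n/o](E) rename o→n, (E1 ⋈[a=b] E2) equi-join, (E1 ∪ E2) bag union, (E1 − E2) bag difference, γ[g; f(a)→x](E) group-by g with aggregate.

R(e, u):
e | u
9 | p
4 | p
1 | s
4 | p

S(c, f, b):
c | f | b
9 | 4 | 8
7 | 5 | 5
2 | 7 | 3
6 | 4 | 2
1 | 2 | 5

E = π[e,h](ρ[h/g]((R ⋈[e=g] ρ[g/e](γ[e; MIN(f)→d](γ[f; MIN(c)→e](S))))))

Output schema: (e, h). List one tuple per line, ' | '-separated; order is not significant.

Stepwise |·|:
  R → 4
  S → 5
  γ[f; MIN(c)→e](S) → 4
  γ[e; MIN(f)→d](γ[f; MIN(c)→e](S)) → 4
  ρ[g/e](γ[e; MIN(f)→d](γ[f; MIN(c)→e](S))) → 4
  (R ⋈[e=g] ρ[g/e](γ[e; MIN(f)→d](γ[f; MIN(c)→e](S)))) → 1
  ρ[h/g]((R ⋈[e=g] ρ[g/e](γ[e; MIN(f)→d](γ[f; MIN(c)→e](S))))) → 1
  π[e,h](ρ[h/g]((R ⋈[e=g] ρ[g/e](γ[e; MIN(f)→d](γ[f; MIN(c)→e](S)))))) → 1

== RESULT ==
e | h
1 | 1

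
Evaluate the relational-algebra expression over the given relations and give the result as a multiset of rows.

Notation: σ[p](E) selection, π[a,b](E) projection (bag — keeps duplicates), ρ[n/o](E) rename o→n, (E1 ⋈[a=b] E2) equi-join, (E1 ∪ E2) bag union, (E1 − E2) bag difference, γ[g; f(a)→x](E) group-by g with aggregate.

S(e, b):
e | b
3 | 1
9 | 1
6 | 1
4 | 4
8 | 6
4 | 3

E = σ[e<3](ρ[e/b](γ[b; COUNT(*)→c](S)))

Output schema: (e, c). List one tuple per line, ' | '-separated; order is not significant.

Stepwise |·|:
  S → 6
  γ[b; COUNT(*)→c](S) → 4
  ρ[e/b](γ[b; COUNT(*)→c](S)) → 4
  σ[e<3](ρ[e/b](γ[b; COUNT(*)→c](S))) → 1

== RESULT ==
e | c
1 | 3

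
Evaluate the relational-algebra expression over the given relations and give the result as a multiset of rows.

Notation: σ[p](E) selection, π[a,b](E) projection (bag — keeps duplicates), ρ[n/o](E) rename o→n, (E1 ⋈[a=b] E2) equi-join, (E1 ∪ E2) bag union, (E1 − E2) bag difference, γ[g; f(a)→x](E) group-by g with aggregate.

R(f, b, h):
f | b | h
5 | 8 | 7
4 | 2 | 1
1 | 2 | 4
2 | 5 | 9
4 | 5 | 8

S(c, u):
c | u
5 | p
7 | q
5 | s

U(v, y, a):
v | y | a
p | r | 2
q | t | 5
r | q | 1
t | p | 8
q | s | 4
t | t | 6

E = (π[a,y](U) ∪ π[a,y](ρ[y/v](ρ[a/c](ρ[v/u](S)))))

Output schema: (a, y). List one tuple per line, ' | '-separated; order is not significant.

Stepwise |·|:
  U → 6
  π[a,y](U) → 6
  S → 3
  ρ[v/u](S) → 3
  ρ[a/c](ρ[v/u](S)) → 3
  ρ[y/v](ρ[a/c](ρ[v/u](S))) → 3
  π[a,y](ρ[y/v](ρ[a/c](ρ[v/u](S)))) → 3
  (π[a,y](U) ∪ π[a,y](ρ[y/v](ρ[a/c](ρ[v/u](S))))) → 9

== RESULT ==
a | y
1 | q
2 | r
4 | s
5 | p
5 | s
5 | t
6 | t
7 | q
8 | p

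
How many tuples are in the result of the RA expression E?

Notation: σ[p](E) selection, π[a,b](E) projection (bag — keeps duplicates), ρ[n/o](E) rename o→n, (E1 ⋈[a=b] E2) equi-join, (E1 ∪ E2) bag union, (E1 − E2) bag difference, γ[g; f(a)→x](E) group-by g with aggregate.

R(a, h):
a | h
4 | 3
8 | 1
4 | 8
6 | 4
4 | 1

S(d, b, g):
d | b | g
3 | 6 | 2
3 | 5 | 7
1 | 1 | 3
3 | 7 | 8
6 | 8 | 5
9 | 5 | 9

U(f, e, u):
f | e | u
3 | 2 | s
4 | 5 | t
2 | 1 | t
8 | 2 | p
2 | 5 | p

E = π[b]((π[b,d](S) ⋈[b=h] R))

Stepwise |·|:
  S → 6
  π[b,d](S) → 6
  R → 5
  (π[b,d](S) ⋈[b=h] R) → 3
  π[b]((π[b,d](S) ⋈[b=h] R)) → 3

|E| = 3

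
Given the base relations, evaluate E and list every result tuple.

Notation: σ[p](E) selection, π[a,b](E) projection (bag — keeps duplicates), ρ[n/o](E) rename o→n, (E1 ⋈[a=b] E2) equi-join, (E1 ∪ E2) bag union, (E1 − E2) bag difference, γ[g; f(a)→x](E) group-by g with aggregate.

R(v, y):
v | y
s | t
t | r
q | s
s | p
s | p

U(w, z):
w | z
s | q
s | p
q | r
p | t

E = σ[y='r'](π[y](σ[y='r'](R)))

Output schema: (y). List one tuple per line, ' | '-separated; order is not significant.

Subexpression sizes:
  R → 5
  σ[y='r'](R) → 1
  π[y](σ[y='r'](R)) → 1
  σ[y='r'](π[y](σ[y='r'](R))) → 1

== RESULT ==
y
r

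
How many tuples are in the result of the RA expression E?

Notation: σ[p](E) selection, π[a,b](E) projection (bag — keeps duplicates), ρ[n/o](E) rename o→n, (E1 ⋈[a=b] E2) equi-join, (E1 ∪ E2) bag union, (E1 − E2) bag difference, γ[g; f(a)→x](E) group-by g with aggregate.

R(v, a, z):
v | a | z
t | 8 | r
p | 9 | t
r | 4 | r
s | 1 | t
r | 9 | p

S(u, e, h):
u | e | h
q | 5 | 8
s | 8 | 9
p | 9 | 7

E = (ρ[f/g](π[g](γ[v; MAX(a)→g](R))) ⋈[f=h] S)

Per-node cardinality:
  R → 5
  γ[v; MAX(a)→g](R) → 4
  π[g](γ[v; MAX(a)→g](R)) → 4
  ρ[f/g](π[g](γ[v; MAX(a)→g](R))) → 4
  S → 3
  (ρ[f/g](π[g](γ[v; MAX(a)→g](R))) ⋈[f=h] S) → 3

|E| = 3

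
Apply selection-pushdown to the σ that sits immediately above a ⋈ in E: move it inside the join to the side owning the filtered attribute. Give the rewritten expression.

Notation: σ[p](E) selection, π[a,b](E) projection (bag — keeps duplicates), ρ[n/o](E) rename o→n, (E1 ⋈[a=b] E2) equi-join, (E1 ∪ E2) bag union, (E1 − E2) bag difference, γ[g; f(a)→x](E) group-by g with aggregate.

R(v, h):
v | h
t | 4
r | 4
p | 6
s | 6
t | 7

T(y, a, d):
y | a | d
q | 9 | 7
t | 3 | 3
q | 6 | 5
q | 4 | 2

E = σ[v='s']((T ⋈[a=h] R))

σ filters on v, owned by the right side.
E' = (T ⋈[a=h] σ[v='s'](R))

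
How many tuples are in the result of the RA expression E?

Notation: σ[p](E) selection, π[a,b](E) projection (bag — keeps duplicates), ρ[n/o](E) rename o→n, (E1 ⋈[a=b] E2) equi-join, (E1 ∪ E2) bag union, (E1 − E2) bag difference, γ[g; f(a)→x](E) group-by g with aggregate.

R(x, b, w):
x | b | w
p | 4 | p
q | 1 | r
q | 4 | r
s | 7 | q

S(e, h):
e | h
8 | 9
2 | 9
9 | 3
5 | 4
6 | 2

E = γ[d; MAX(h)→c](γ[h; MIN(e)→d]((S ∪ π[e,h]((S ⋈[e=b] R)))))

Subexpression sizes:
  S → 5
  S → 5
  R → 4
  (S ⋈[e=b] R) → 0
  π[e,h]((S ⋈[e=b] R)) → 0
  (S ∪ π[e,h]((S ⋈[e=b] R))) → 5
  γ[h; MIN(e)→d]((S ∪ π[e,h]((S ⋈[e=b] R)))) → 4
  γ[d; MAX(h)→c](γ[h; MIN(e)→d]((S ∪ π[e,h]((S ⋈[e=b] R))))) → 4

|E| = 4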